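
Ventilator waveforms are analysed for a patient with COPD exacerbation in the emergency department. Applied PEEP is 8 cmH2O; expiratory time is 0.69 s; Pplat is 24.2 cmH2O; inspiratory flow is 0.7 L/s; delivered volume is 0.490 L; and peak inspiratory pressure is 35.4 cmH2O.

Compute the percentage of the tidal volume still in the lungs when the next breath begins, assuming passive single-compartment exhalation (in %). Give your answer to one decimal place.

24.0

R = (PIP − Pplat)/V̇ = (35.4 − 24.2) / 0.7 = 11.2/0.7 = 16.0 cmH2O·s/L.
C = Vt/(Pplat − PEEP) = 490.0 / (24.2 − 8) = 490.0/16.2 = 30.247 mL/cmH2O.
τ = R × C = 16.0 × 0.03025 L/cmH2O = 0.484 s.
Fraction remaining at end-expiration = e^(−Te/τ) = e^(−0.69/0.484) = 0.2404 → 24.04%.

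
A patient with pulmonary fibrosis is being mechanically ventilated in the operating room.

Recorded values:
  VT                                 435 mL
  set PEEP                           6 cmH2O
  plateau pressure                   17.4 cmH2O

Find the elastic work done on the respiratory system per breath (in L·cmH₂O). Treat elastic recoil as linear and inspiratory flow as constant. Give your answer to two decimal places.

Elastic work ≈ ½ × (Pplat − PEEP) × Vt = 0.5 × (17.4 − 6) × 0.435 L = 0.5 × 11.4 × 0.435 = 2.48 L·cmH2O.

2.48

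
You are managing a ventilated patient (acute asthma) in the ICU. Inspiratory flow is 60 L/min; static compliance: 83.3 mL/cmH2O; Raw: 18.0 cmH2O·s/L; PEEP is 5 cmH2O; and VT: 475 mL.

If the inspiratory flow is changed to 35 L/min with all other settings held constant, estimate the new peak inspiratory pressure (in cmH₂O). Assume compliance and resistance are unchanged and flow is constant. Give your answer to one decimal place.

Flow: 60 L/min ÷ 60 = 1 L/s.
New flow: 35 L/min ÷ 60 = 0.5833 L/s.
PIP = Vt/C + R·V̇ + PEEP (constant-flow equation of motion).
Only the resistive term changes: ΔPIP = R × ΔV̇ = 18.0 × (0.5833 − 1) = 18.0 × -0.4167 = -7.501 cmH2O.
Original PIP = 475/83.3 + 18.0×1 + 5 = 28.702 cmH2O; new PIP = 28.702 + (-7.501) = 21.201 cmH2O.

21.2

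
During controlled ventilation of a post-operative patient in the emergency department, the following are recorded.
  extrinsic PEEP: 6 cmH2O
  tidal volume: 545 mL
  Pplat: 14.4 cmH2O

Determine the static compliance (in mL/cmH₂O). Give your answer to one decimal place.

Cstat = Vt / (Pplat − PEEP) = 545 / (14.4 − 6) = 545 / 8.4 = 64.881 mL/cmH2O.

64.9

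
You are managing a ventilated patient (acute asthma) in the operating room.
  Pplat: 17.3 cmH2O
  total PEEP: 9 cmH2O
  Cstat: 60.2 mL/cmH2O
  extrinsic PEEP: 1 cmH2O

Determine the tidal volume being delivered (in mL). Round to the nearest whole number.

End-expiratory occlusion gives total PEEP = 9 cmH2O (intrinsic PEEP = 9 − 1 = 8). Use total PEEP for the elastic gradient.
Vt = Cstat × (Pplat − PEEPtotal) = 60.2 × (17.3 − 9) = 60.2 × 8.3 = 499.66 mL.

500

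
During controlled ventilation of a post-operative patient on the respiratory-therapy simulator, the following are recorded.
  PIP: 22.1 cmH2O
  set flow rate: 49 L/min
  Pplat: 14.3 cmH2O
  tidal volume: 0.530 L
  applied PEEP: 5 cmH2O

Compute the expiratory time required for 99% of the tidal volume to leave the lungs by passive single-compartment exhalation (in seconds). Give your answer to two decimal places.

2.51

Flow: 49 L/min ÷ 60 = 0.8167 L/s.
R = (PIP − Pplat)/V̇ = (22.1 − 14.3) / 0.8167 = 7.8/0.8167 = 9.551 cmH2O·s/L.
C = Vt/(Pplat − PEEP) = 530.0 / (14.3 − 5) = 530.0/9.3 = 56.989 mL/cmH2O.
τ = R × C = 9.551 × 0.05699 L/cmH2O = 0.5443 s.
t = −τ·ln(1 − 0.99) = −0.5443·ln(0.01) = 2.507 s.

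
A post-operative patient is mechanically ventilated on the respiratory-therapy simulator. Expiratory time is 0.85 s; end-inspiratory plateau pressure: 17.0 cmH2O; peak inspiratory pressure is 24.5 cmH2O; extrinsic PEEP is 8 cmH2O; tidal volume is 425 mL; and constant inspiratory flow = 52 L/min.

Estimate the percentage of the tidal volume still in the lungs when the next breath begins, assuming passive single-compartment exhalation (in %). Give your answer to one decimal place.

12.5

Flow: 52 L/min ÷ 60 = 0.8667 L/s.
R = (PIP − Pplat)/V̇ = (24.5 − 17.0) / 0.8667 = 7.5/0.8667 = 8.654 cmH2O·s/L.
C = Vt/(Pplat − PEEP) = 425.0 / (17.0 − 8) = 425.0/9.0 = 47.222 mL/cmH2O.
τ = R × C = 8.654 × 0.04722 L/cmH2O = 0.4086 s.
Fraction remaining at end-expiration = e^(−Te/τ) = e^(−0.85/0.4086) = 0.1249 → 12.49%.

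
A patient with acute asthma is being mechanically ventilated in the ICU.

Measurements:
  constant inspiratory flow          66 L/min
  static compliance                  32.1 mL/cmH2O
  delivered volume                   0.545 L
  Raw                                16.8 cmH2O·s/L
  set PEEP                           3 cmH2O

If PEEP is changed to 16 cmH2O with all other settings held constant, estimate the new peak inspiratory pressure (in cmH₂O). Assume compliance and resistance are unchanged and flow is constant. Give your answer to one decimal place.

51.5

Flow: 66 L/min ÷ 60 = 1.1 L/s.
PIP = Vt/C + R·V̇ + PEEP (constant-flow equation of motion).
Only the baseline term changes: ΔPIP = ΔPEEP = 16 − 3 = 13.0 cmH2O.
Original PIP = 545/32.1 + 16.8×1.1 + 3 = 38.458 cmH2O; new PIP = 38.458 + (13.0) = 51.458 cmH2O.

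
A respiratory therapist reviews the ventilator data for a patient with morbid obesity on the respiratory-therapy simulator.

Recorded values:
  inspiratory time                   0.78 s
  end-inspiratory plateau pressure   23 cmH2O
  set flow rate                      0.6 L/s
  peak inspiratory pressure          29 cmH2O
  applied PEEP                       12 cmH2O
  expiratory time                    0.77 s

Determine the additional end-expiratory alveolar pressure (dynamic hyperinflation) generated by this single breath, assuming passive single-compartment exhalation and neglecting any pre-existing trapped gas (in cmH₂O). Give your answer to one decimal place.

1.8

Vt = flow × Ti = 0.6 L/s × 0.78 s × 1000 mL/L = 468.0 mL.
R = (PIP − Pplat)/V̇ = (29 − 23) / 0.6 = 6.0/0.6 = 10.0 cmH2O·s/L.
C = Vt/(Pplat − PEEP) = 468.0 / (23 − 12) = 468.0/11.0 = 42.545 mL/cmH2O.
τ = R × C = 10.0 × 0.04255 L/cmH2O = 0.4255 s.
Fraction remaining = e^(−Te/τ) = e^(−0.77/0.4255) = 0.1637; trapped volume = 468.0 × 0.1637 = 76.612 mL.
Additional alveolar pressure from trapping ≈ V_trapped / C = 76.612 / 42.545 = 1.801 cmH2O.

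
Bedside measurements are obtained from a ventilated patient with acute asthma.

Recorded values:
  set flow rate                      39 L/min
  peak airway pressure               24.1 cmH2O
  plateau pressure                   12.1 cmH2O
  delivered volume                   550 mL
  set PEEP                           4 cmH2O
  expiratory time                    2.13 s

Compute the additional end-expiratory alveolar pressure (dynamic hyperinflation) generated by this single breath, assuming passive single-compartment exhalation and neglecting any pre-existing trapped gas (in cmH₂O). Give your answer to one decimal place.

1.5

Flow: 39 L/min ÷ 60 = 0.65 L/s.
R = (PIP − Pplat)/V̇ = (24.1 − 12.1) / 0.65 = 12.0/0.65 = 18.462 cmH2O·s/L.
C = Vt/(Pplat − PEEP) = 550.0 / (12.1 − 4) = 550.0/8.1 = 67.901 mL/cmH2O.
τ = R × C = 18.462 × 0.0679 L/cmH2O = 1.254 s.
Fraction remaining = e^(−Te/τ) = e^(−2.13/1.254) = 0.1829; trapped volume = 550.0 × 0.1829 = 100.6 mL.
Additional alveolar pressure from trapping ≈ V_trapped / C = 100.6 / 67.901 = 1.482 cmH2O.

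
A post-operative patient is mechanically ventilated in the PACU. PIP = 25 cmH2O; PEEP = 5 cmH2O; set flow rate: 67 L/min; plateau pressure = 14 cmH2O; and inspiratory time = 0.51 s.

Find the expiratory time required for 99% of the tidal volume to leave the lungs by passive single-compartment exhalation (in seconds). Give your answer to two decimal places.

Flow: 67 L/min ÷ 60 = 1.1167 L/s.
Vt = flow × Ti = 1.1167 L/s × 0.51 s × 1000 mL/L = 569.52 mL.
R = (PIP − Pplat)/V̇ = (25 − 14) / 1.1167 = 11.0/1.1167 = 9.85 cmH2O·s/L.
C = Vt/(Pplat − PEEP) = 569.52 / (14 − 5) = 569.52/9.0 = 63.28 mL/cmH2O.
τ = R × C = 9.85 × 0.06328 L/cmH2O = 0.6233 s.
t = −τ·ln(1 − 0.99) = −0.6233·ln(0.01) = 2.87 s.

2.87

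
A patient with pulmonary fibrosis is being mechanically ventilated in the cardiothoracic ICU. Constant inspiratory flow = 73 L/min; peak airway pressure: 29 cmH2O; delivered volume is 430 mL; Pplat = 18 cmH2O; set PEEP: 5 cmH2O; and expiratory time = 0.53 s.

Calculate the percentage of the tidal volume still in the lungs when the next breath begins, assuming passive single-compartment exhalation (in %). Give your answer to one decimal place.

17.0

Flow: 73 L/min ÷ 60 = 1.2167 L/s.
R = (PIP − Pplat)/V̇ = (29 − 18) / 1.2167 = 11.0/1.2167 = 9.041 cmH2O·s/L.
C = Vt/(Pplat − PEEP) = 430.0 / (18 − 5) = 430.0/13.0 = 33.077 mL/cmH2O.
τ = R × C = 9.041 × 0.03308 L/cmH2O = 0.2991 s.
Fraction remaining at end-expiration = e^(−Te/τ) = e^(−0.53/0.2991) = 0.17 → 17.0%.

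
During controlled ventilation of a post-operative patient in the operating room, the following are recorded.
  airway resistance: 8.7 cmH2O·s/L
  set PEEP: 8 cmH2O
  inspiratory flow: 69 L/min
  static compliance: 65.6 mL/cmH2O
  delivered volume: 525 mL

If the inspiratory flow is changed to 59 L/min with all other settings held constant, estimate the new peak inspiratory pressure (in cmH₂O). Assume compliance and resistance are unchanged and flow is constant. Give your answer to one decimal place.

24.6

Flow: 69 L/min ÷ 60 = 1.15 L/s.
New flow: 59 L/min ÷ 60 = 0.9833 L/s.
PIP = Vt/C + R·V̇ + PEEP (constant-flow equation of motion).
Only the resistive term changes: ΔPIP = R × ΔV̇ = 8.7 × (0.9833 − 1.15) = 8.7 × -0.1667 = -1.45 cmH2O.
Original PIP = 525/65.6 + 8.7×1.15 + 8 = 26.008 cmH2O; new PIP = 26.008 + (-1.45) = 24.558 cmH2O.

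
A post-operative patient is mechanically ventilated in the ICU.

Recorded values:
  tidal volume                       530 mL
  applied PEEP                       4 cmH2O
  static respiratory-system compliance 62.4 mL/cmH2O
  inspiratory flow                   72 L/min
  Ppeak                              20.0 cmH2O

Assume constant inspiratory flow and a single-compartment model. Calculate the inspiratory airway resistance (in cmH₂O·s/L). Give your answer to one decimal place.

6.3

Flow: 72 L/min ÷ 60 = 1.2 L/s.
Equation of motion (constant flow): PIP = Vt/C + R·V̇ + PEEP.
R·V̇ = PIP − Vt/C − PEEP = 20.0 − 530/62.4 − 4 = 20.0 − 8.494 − 4 = 7.506 cmH2O.
R = 7.506 / 1.2 = 6.255 cmH2O·s/L.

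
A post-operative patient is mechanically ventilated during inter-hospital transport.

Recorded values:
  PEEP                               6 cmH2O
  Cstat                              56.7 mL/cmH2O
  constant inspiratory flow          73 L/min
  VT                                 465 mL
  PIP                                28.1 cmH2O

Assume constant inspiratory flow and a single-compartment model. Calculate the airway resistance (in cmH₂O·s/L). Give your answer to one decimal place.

Flow: 73 L/min ÷ 60 = 1.2167 L/s.
Equation of motion (constant flow): PIP = Vt/C + R·V̇ + PEEP.
R·V̇ = PIP − Vt/C − PEEP = 28.1 − 465/56.7 − 6 = 28.1 − 8.201 − 6 = 13.899 cmH2O.
R = 13.899 / 1.2167 = 11.424 cmH2O·s/L.

11.4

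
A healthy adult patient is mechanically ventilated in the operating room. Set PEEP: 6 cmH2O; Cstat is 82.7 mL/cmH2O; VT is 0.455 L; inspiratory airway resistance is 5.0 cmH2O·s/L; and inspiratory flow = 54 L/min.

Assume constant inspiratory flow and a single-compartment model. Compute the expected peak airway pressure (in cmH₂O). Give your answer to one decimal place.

16.0

Flow: 54 L/min ÷ 60 = 0.9 L/s.
Equation of motion (constant flow): PIP = Vt/C + R·V̇ + PEEP.
PIP = 455/82.7 + 5.0×0.9 + 6 = 5.502 + 4.5 + 6 = 16.002 cmH2O.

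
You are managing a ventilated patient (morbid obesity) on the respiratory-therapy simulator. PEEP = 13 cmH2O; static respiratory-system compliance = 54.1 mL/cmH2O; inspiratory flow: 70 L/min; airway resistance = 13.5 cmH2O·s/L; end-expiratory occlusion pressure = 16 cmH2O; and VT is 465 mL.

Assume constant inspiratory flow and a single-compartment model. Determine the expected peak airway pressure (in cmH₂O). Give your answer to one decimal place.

Flow: 70 L/min ÷ 60 = 1.1667 L/s.
Total PEEP = 16 cmH2O (set 13 + intrinsic 3); this is the baseline alveolar pressure.
Equation of motion (constant flow): PIP = Vt/C + R·V̇ + PEEP.
PIP = 465/54.1 + 13.5×1.1667 + 16 = 8.595 + 15.75 + 16 = 40.345 cmH2O.

40.3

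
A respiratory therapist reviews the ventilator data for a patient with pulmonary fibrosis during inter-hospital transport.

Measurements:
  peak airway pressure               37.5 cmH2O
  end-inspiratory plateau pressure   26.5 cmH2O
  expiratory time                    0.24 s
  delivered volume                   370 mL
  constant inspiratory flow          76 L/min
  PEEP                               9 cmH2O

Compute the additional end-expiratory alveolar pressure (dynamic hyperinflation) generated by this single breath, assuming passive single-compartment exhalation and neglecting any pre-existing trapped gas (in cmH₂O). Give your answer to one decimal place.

Flow: 76 L/min ÷ 60 = 1.2667 L/s.
R = (PIP − Pplat)/V̇ = (37.5 − 26.5) / 1.2667 = 11.0/1.2667 = 8.684 cmH2O·s/L.
C = Vt/(Pplat − PEEP) = 370.0 / (26.5 − 9) = 370.0/17.5 = 21.143 mL/cmH2O.
τ = R × C = 8.684 × 0.02114 L/cmH2O = 0.1836 s.
Fraction remaining = e^(−Te/τ) = e^(−0.24/0.1836) = 0.2706; trapped volume = 370.0 × 0.2706 = 100.12 mL.
Additional alveolar pressure from trapping ≈ V_trapped / C = 100.12 / 21.143 = 4.735 cmH2O.

4.7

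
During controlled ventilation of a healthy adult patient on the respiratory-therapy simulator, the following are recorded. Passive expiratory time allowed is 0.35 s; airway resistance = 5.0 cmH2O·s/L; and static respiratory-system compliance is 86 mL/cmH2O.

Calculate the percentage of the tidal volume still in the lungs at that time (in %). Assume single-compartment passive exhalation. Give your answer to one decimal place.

τ = R × C = 5.0 × 86 mL/cmH2O = 5.0 × 0.086 L/cmH2O = 0.43 s.
Passive exhalation: V(t)/V₀ = e^(−t/τ) = e^(−0.35/0.43) = 0.4431.
Fraction remaining = 0.4431 → 44.31%.

44.3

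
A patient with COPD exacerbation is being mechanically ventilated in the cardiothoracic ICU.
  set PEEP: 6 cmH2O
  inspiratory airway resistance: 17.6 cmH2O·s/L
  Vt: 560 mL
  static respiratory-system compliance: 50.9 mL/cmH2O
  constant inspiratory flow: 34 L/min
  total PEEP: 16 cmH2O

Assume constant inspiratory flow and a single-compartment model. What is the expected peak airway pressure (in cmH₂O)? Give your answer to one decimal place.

Flow: 34 L/min ÷ 60 = 0.5667 L/s.
Total PEEP = 16 cmH2O (set 6 + intrinsic 10); this is the baseline alveolar pressure.
Equation of motion (constant flow): PIP = Vt/C + R·V̇ + PEEP.
PIP = 560/50.9 + 17.6×0.5667 + 16 = 11.002 + 9.974 + 16 = 36.976 cmH2O.

37.0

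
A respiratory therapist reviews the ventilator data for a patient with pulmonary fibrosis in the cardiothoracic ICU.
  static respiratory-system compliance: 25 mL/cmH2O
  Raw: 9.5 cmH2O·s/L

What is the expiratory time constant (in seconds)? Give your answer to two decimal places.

τ = R × C = 9.5 × 25 mL/cmH2O = 9.5 × 0.025 L/cmH2O = 0.2375 s.

0.24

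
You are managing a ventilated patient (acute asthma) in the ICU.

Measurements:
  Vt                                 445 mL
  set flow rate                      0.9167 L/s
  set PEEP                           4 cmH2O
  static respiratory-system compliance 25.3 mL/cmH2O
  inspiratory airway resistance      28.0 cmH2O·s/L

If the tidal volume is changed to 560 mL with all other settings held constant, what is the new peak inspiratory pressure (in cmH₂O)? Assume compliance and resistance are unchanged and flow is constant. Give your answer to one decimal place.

51.8

PIP = Vt/C + R·V̇ + PEEP (constant-flow equation of motion).
Only the elastic term changes: ΔPIP = ΔVt / C = (560 − 445) / 25.3 = 4.545 cmH2O.
Original PIP = 445/25.3 + 28.0×0.9167 + 4 = 47.257 cmH2O; new PIP = 47.257 + (4.545) = 51.802 cmH2O.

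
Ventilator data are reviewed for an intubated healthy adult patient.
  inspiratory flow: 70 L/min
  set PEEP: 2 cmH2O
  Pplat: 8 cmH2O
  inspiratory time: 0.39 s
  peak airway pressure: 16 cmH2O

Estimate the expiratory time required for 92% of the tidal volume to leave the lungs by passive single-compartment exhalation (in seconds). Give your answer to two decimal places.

1.31

Flow: 70 L/min ÷ 60 = 1.1667 L/s.
Vt = flow × Ti = 1.1667 L/s × 0.39 s × 1000 mL/L = 455.01 mL.
R = (PIP − Pplat)/V̇ = (16 − 8) / 1.1667 = 8.0/1.1667 = 6.857 cmH2O·s/L.
C = Vt/(Pplat − PEEP) = 455.01 / (8 − 2) = 455.01/6.0 = 75.835 mL/cmH2O.
τ = R × C = 6.857 × 0.07584 L/cmH2O = 0.52 s.
t = −τ·ln(1 − 0.92) = −0.52·ln(0.08) = 1.313 s.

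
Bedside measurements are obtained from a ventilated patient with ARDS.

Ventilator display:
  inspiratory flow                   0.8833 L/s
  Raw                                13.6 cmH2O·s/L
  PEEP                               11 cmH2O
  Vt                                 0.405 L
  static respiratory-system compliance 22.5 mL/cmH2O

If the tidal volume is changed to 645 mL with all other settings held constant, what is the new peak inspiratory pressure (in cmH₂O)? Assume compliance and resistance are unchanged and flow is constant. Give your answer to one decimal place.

51.7

PIP = Vt/C + R·V̇ + PEEP (constant-flow equation of motion).
Only the elastic term changes: ΔPIP = ΔVt / C = (645 − 405) / 22.5 = 10.667 cmH2O.
Original PIP = 405/22.5 + 13.6×0.8833 + 11 = 41.013 cmH2O; new PIP = 41.013 + (10.667) = 51.68 cmH2O.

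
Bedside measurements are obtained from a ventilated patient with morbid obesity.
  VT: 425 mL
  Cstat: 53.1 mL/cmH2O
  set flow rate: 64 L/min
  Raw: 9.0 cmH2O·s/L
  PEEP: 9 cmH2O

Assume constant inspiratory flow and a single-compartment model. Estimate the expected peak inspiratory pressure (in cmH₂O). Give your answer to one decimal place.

26.6

Flow: 64 L/min ÷ 60 = 1.0667 L/s.
Equation of motion (constant flow): PIP = Vt/C + R·V̇ + PEEP.
PIP = 425/53.1 + 9.0×1.0667 + 9 = 8.004 + 9.6 + 9 = 26.604 cmH2O.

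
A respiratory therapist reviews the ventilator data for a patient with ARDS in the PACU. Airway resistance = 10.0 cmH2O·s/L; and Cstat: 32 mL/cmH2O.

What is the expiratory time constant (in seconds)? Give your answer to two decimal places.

0.32

τ = R × C = 10.0 × 32 mL/cmH2O = 10.0 × 0.032 L/cmH2O = 0.32 s.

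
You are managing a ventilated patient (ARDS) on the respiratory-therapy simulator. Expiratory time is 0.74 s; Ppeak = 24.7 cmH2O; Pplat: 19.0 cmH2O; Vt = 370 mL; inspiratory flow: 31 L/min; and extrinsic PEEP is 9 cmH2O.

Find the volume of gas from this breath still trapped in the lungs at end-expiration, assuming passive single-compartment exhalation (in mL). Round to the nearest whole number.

Flow: 31 L/min ÷ 60 = 0.5167 L/s.
R = (PIP − Pplat)/V̇ = (24.7 − 19.0) / 0.5167 = 5.7/0.5167 = 11.032 cmH2O·s/L.
C = Vt/(Pplat − PEEP) = 370.0 / (19.0 − 9) = 370.0/10.0 = 37.0 mL/cmH2O.
τ = R × C = 11.032 × 0.037 L/cmH2O = 0.4082 s.
Fraction remaining = e^(−Te/τ) = e^(−0.74/0.4082) = 0.1632.
Trapped volume = 370.0 × 0.1632 = 60.384 mL.

60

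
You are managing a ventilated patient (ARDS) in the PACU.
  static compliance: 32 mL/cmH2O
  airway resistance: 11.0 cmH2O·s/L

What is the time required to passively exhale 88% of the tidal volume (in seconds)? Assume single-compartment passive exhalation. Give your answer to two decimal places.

0.75

τ = R × C = 11.0 × 32 mL/cmH2O = 11.0 × 0.032 L/cmH2O = 0.352 s.
Exhaled fraction f = 1 − e^(−t/τ) → t = −τ·ln(1 − f) = −0.352·ln(0.12) = 0.7463 s.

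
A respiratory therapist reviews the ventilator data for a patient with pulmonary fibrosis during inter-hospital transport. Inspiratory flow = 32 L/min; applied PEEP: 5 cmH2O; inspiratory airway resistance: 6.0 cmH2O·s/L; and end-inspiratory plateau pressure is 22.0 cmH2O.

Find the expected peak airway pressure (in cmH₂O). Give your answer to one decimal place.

25.2

Flow: 32 L/min ÷ 60 = 0.5333 L/s.
PIP = Pplat + Raw × flow = 22.0 + 6.0 × 0.5333 = 22.0 + 3.2 = 25.2 cmH2O.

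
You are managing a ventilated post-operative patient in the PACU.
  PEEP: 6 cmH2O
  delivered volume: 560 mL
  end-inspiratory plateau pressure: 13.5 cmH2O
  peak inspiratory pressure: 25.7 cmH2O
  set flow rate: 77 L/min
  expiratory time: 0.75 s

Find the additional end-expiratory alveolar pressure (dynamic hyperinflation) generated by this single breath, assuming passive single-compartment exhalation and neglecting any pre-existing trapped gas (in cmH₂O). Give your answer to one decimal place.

Flow: 77 L/min ÷ 60 = 1.2833 L/s.
R = (PIP − Pplat)/V̇ = (25.7 − 13.5) / 1.2833 = 12.2/1.2833 = 9.507 cmH2O·s/L.
C = Vt/(Pplat − PEEP) = 560.0 / (13.5 − 6) = 560.0/7.5 = 74.667 mL/cmH2O.
τ = R × C = 9.507 × 0.07467 L/cmH2O = 0.7099 s.
Fraction remaining = e^(−Te/τ) = e^(−0.75/0.7099) = 0.3477; trapped volume = 560.0 × 0.3477 = 194.71 mL.
Additional alveolar pressure from trapping ≈ V_trapped / C = 194.71 / 74.667 = 2.608 cmH2O.

2.6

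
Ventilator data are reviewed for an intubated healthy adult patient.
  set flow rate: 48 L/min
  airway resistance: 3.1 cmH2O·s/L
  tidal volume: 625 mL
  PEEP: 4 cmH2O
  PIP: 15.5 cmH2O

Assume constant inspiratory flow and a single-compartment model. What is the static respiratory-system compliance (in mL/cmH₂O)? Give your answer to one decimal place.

Flow: 48 L/min ÷ 60 = 0.8 L/s.
Equation of motion (constant flow): PIP = Vt/C + R·V̇ + PEEP.
Vt/C = PIP − R·V̇ − PEEP = 15.5 − 3.1×0.8 − 4 = 15.5 − 2.48 − 4 = 9.02 cmH2O.
C = Vt / 9.02 = 625 / 9.02 = 69.29 mL/cmH2O.

69.3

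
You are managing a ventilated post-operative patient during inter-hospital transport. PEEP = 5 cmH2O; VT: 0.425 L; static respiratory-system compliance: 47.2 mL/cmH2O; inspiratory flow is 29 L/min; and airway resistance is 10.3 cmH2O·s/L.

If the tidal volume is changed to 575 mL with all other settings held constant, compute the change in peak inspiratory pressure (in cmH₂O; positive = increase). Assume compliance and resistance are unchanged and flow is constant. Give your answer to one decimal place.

PIP = Vt/C + R·V̇ + PEEP (constant-flow equation of motion).
Only the elastic term changes: ΔPIP = ΔVt / C = (575 − 425) / 47.2 = 3.178 cmH2O.

3.2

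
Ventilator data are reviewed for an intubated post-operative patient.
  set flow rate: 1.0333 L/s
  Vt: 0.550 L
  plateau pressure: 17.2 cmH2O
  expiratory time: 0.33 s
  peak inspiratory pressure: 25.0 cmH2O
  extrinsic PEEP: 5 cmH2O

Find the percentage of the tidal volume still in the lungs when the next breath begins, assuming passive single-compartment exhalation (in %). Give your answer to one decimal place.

37.9

R = (PIP − Pplat)/V̇ = (25.0 − 17.2) / 1.0333 = 7.8/1.0333 = 7.549 cmH2O·s/L.
C = Vt/(Pplat − PEEP) = 550.0 / (17.2 − 5) = 550.0/12.2 = 45.082 mL/cmH2O.
τ = R × C = 7.549 × 0.04508 L/cmH2O = 0.3403 s.
Fraction remaining at end-expiration = e^(−Te/τ) = e^(−0.33/0.3403) = 0.3792 → 37.92%.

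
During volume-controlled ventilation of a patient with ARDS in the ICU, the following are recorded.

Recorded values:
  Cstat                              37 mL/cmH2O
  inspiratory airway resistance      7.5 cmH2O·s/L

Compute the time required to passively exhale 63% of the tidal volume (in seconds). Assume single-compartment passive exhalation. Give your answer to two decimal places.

0.28

τ = R × C = 7.5 × 37 mL/cmH2O = 7.5 × 0.037 L/cmH2O = 0.2775 s.
Exhaled fraction f = 1 − e^(−t/τ) → t = −τ·ln(1 − f) = −0.2775·ln(0.37) = 0.2759 s.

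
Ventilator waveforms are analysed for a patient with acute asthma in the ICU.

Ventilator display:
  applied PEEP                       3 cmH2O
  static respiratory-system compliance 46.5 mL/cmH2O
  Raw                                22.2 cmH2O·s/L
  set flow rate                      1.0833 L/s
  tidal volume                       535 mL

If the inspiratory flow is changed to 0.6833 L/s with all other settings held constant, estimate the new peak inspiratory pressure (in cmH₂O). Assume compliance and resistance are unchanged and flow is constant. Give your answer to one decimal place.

29.7

PIP = Vt/C + R·V̇ + PEEP (constant-flow equation of motion).
Only the resistive term changes: ΔPIP = R × ΔV̇ = 22.2 × (0.6833 − 1.0833) = 22.2 × -0.4 = -8.88 cmH2O.
Original PIP = 535/46.5 + 22.2×1.0833 + 3 = 38.555 cmH2O; new PIP = 38.555 + (-8.88) = 29.675 cmH2O.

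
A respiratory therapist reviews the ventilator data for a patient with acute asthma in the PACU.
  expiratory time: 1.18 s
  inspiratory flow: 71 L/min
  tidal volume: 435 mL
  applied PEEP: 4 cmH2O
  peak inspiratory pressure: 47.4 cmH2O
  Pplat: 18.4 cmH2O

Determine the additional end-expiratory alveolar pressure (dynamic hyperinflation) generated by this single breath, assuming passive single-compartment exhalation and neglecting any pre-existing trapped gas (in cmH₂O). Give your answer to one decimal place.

2.9

Flow: 71 L/min ÷ 60 = 1.1833 L/s.
R = (PIP − Pplat)/V̇ = (47.4 − 18.4) / 1.1833 = 29.0/1.1833 = 24.508 cmH2O·s/L.
C = Vt/(Pplat − PEEP) = 435.0 / (18.4 − 4) = 435.0/14.4 = 30.208 mL/cmH2O.
τ = R × C = 24.508 × 0.03021 L/cmH2O = 0.7404 s.
Fraction remaining = e^(−Te/τ) = e^(−1.18/0.7404) = 0.2032; trapped volume = 435.0 × 0.2032 = 88.392 mL.
Additional alveolar pressure from trapping ≈ V_trapped / C = 88.392 / 30.208 = 2.926 cmH2O.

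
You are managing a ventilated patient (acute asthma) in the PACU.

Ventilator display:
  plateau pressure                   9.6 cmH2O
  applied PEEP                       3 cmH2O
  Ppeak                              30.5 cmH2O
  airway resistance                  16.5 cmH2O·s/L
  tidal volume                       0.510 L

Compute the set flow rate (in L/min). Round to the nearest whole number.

76

flow = (PIP − Pplat) / Raw = (30.5 − 9.6) / 16.5 = 1.267 L/s × 60 = 76.02 L/min.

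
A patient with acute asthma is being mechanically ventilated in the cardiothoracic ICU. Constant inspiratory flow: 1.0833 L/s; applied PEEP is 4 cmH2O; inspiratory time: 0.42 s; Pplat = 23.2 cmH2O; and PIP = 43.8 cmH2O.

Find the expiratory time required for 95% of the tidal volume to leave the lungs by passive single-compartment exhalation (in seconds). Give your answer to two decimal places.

1.35

Vt = flow × Ti = 1.0833 L/s × 0.42 s × 1000 mL/L = 454.99 mL.
R = (PIP − Pplat)/V̇ = (43.8 − 23.2) / 1.0833 = 20.6/1.0833 = 19.016 cmH2O·s/L.
C = Vt/(Pplat − PEEP) = 454.99 / (23.2 − 4) = 454.99/19.2 = 23.697 mL/cmH2O.
τ = R × C = 19.016 × 0.0237 L/cmH2O = 0.4507 s.
t = −τ·ln(1 − 0.95) = −0.4507·ln(0.05) = 1.35 s.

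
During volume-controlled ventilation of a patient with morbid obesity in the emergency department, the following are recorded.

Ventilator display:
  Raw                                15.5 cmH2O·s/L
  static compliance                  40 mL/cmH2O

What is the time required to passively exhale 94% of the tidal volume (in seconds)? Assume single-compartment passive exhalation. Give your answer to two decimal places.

1.74

τ = R × C = 15.5 × 40 mL/cmH2O = 15.5 × 0.040 L/cmH2O = 0.62 s.
Exhaled fraction f = 1 − e^(−t/τ) → t = −τ·ln(1 − f) = −0.62·ln(0.06) = 1.744 s.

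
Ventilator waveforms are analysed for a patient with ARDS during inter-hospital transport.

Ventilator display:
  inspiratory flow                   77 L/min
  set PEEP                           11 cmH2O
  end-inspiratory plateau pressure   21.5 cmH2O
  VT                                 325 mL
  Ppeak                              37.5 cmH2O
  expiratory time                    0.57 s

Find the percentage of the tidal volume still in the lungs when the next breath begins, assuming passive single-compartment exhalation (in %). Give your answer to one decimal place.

22.8

Flow: 77 L/min ÷ 60 = 1.2833 L/s.
R = (PIP − Pplat)/V̇ = (37.5 − 21.5) / 1.2833 = 16.0/1.2833 = 12.468 cmH2O·s/L.
C = Vt/(Pplat − PEEP) = 325.0 / (21.5 − 11) = 325.0/10.5 = 30.952 mL/cmH2O.
τ = R × C = 12.468 × 0.03095 L/cmH2O = 0.3859 s.
Fraction remaining at end-expiration = e^(−Te/τ) = e^(−0.57/0.3859) = 0.2283 → 22.83%.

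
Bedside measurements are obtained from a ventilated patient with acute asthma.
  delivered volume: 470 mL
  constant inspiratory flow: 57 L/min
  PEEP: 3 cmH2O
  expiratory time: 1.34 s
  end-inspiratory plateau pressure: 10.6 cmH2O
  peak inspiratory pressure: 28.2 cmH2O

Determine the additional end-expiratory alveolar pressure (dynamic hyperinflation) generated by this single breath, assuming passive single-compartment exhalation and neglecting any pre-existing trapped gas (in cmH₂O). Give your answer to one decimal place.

2.4

Flow: 57 L/min ÷ 60 = 0.95 L/s.
R = (PIP − Pplat)/V̇ = (28.2 − 10.6) / 0.95 = 17.6/0.95 = 18.526 cmH2O·s/L.
C = Vt/(Pplat − PEEP) = 470.0 / (10.6 − 3) = 470.0/7.6 = 61.842 mL/cmH2O.
τ = R × C = 18.526 × 0.06184 L/cmH2O = 1.146 s.
Fraction remaining = e^(−Te/τ) = e^(−1.34/1.146) = 0.3106; trapped volume = 470.0 × 0.3106 = 145.98 mL.
Additional alveolar pressure from trapping ≈ V_trapped / C = 145.98 / 61.842 = 2.361 cmH2O.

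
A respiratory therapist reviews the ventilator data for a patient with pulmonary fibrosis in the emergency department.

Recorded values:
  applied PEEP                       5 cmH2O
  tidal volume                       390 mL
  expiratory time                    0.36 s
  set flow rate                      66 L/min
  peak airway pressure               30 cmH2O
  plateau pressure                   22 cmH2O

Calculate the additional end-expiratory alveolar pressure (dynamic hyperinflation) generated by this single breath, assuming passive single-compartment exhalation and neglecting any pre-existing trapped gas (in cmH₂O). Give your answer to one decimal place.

Flow: 66 L/min ÷ 60 = 1.1 L/s.
R = (PIP − Pplat)/V̇ = (30 − 22) / 1.1 = 8.0/1.1 = 7.273 cmH2O·s/L.
C = Vt/(Pplat − PEEP) = 390.0 / (22 − 5) = 390.0/17.0 = 22.941 mL/cmH2O.
τ = R × C = 7.273 × 0.02294 L/cmH2O = 0.1668 s.
Fraction remaining = e^(−Te/τ) = e^(−0.36/0.1668) = 0.1155; trapped volume = 390.0 × 0.1155 = 45.045 mL.
Additional alveolar pressure from trapping ≈ V_trapped / C = 45.045 / 22.941 = 1.964 cmH2O.

2.0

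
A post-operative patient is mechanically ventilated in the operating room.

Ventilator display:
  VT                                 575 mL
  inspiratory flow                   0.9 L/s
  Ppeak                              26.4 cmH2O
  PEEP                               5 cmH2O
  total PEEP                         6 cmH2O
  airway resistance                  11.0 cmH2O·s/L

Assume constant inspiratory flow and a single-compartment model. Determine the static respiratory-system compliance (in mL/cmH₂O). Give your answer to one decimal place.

54.8

Total PEEP = 6 cmH2O (set 5 + intrinsic 1); this is the baseline alveolar pressure.
Equation of motion (constant flow): PIP = Vt/C + R·V̇ + PEEP.
Vt/C = PIP − R·V̇ − PEEP = 26.4 − 11.0×0.9 − 6 = 26.4 − 9.9 − 6 = 10.5 cmH2O.
C = Vt / 10.5 = 575 / 10.5 = 54.762 mL/cmH2O.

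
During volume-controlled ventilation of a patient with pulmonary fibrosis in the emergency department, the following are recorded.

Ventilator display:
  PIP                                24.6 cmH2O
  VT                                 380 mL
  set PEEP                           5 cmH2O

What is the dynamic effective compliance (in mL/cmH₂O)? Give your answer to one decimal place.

19.4

Dynamic compliance = Vt / (PIP − PEEP) = 380 / (24.6 − 5) = 380 / 19.6 = 19.388 mL/cmH2O.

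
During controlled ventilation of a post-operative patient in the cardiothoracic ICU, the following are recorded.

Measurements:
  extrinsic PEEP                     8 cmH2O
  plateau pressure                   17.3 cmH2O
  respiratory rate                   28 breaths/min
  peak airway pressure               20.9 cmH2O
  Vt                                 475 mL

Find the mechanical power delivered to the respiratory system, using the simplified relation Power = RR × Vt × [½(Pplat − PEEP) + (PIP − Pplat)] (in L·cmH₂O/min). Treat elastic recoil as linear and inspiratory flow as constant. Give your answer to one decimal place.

109.7

Per-breath work = Vt × [½(Pplat−PEEP) + (PIP−Pplat)] = 0.475 × [0.5×9.3 + 3.6] = 0.475 × 8.25 = 3.919 L·cmH2O.
Power = 28 × 3.919 = 109.73 L·cmH2O/min.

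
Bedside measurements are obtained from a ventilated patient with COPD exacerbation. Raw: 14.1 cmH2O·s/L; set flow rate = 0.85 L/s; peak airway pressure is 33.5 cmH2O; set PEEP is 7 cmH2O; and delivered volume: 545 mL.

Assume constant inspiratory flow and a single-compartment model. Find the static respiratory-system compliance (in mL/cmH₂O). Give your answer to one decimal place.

37.5

Equation of motion (constant flow): PIP = Vt/C + R·V̇ + PEEP.
Vt/C = PIP − R·V̇ − PEEP = 33.5 − 14.1×0.85 − 7 = 33.5 − 11.985 − 7 = 14.515 cmH2O.
C = Vt / 14.515 = 545 / 14.515 = 37.547 mL/cmH2O.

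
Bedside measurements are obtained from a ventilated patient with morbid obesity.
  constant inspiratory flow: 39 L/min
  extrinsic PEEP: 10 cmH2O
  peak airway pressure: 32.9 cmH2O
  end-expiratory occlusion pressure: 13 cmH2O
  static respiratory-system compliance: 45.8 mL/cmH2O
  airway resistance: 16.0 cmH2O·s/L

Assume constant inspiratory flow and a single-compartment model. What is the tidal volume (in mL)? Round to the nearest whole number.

435

Flow: 39 L/min ÷ 60 = 0.65 L/s.
Total PEEP = 13 cmH2O (set 10 + intrinsic 3); this is the baseline alveolar pressure.
Equation of motion (constant flow): PIP = Vt/C + R·V̇ + PEEP.
Vt/C = PIP − R·V̇ − PEEP = 32.9 − 10.4 − 13 = 9.5 cmH2O.
Vt = C × 9.5 = 45.8 × 9.5 = 435.1 mL.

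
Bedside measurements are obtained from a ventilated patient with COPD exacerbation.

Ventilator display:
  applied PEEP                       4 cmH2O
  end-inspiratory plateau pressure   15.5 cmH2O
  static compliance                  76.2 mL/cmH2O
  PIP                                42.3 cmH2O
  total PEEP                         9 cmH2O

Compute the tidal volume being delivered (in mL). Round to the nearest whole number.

End-expiratory occlusion gives total PEEP = 9 cmH2O (intrinsic PEEP = 9 − 4 = 5). Use total PEEP for the elastic gradient.
Vt = Cstat × (Pplat − PEEPtotal) = 76.2 × (15.5 − 9) = 76.2 × 6.5 = 495.3 mL.

495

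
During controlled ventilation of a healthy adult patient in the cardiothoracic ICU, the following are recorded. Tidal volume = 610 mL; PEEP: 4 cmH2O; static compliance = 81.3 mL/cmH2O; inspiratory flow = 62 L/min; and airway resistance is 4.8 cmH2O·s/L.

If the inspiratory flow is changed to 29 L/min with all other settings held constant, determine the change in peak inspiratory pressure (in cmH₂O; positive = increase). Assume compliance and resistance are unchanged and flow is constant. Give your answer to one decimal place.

Flow: 62 L/min ÷ 60 = 1.0333 L/s.
New flow: 29 L/min ÷ 60 = 0.4833 L/s.
PIP = Vt/C + R·V̇ + PEEP (constant-flow equation of motion).
Only the resistive term changes: ΔPIP = R × ΔV̇ = 4.8 × (0.4833 − 1.0333) = 4.8 × -0.55 = -2.64 cmH2O.

-2.6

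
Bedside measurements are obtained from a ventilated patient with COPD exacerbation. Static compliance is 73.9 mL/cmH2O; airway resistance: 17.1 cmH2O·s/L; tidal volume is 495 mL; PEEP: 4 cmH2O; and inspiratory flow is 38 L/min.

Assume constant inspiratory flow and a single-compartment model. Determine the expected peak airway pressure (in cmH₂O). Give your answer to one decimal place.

21.5

Flow: 38 L/min ÷ 60 = 0.6333 L/s.
Equation of motion (constant flow): PIP = Vt/C + R·V̇ + PEEP.
PIP = 495/73.9 + 17.1×0.6333 + 4 = 6.698 + 10.829 + 4 = 21.527 cmH2O.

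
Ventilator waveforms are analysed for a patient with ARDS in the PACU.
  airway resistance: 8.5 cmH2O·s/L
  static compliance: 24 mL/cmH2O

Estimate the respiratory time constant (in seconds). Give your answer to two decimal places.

0.20

τ = R × C = 8.5 × 24 mL/cmH2O = 8.5 × 0.024 L/cmH2O = 0.204 s.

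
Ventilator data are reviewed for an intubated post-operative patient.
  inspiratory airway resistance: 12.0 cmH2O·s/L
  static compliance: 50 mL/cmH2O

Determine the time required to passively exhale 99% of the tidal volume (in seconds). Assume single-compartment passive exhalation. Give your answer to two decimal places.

2.76

τ = R × C = 12.0 × 50 mL/cmH2O = 12.0 × 0.050 L/cmH2O = 0.6 s.
Exhaled fraction f = 1 − e^(−t/τ) → t = −τ·ln(1 − f) = −0.6·ln(0.01) = 2.763 s.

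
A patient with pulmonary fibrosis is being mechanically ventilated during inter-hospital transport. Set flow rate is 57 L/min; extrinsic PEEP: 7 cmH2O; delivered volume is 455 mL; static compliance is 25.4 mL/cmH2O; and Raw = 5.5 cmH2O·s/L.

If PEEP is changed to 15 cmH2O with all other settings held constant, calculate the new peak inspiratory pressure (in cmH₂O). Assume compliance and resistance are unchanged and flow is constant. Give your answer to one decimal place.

38.1

Flow: 57 L/min ÷ 60 = 0.95 L/s.
PIP = Vt/C + R·V̇ + PEEP (constant-flow equation of motion).
Only the baseline term changes: ΔPIP = ΔPEEP = 15 − 7 = 8.0 cmH2O.
Original PIP = 455/25.4 + 5.5×0.95 + 7 = 30.138 cmH2O; new PIP = 30.138 + (8.0) = 38.138 cmH2O.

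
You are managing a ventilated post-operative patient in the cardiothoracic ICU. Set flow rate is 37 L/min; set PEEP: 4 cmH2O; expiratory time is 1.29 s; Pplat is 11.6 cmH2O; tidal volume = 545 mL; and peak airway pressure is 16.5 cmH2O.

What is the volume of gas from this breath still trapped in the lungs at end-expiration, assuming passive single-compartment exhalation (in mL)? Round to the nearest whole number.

57

Flow: 37 L/min ÷ 60 = 0.6167 L/s.
R = (PIP − Pplat)/V̇ = (16.5 − 11.6) / 0.6167 = 4.9/0.6167 = 7.946 cmH2O·s/L.
C = Vt/(Pplat − PEEP) = 545.0 / (11.6 − 4) = 545.0/7.6 = 71.711 mL/cmH2O.
τ = R × C = 7.946 × 0.07171 L/cmH2O = 0.5698 s.
Fraction remaining = e^(−Te/τ) = e^(−1.29/0.5698) = 0.1039.
Trapped volume = 545.0 × 0.1039 = 56.626 mL.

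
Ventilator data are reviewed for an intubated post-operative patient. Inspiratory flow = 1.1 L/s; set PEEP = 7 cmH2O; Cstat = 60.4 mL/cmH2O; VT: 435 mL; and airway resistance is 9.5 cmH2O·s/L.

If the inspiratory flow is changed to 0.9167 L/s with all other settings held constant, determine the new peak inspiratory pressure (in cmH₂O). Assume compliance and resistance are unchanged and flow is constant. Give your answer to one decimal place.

22.9

PIP = Vt/C + R·V̇ + PEEP (constant-flow equation of motion).
Only the resistive term changes: ΔPIP = R × ΔV̇ = 9.5 × (0.9167 − 1.1) = 9.5 × -0.1833 = -1.741 cmH2O.
Original PIP = 435/60.4 + 9.5×1.1 + 7 = 24.652 cmH2O; new PIP = 24.652 + (-1.741) = 22.911 cmH2O.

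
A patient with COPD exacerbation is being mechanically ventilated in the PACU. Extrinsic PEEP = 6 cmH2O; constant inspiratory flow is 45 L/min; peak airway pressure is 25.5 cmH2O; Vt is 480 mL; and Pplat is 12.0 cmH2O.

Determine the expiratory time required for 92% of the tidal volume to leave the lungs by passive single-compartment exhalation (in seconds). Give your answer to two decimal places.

Flow: 45 L/min ÷ 60 = 0.75 L/s.
R = (PIP − Pplat)/V̇ = (25.5 − 12.0) / 0.75 = 13.5/0.75 = 18.0 cmH2O·s/L.
C = Vt/(Pplat − PEEP) = 480.0 / (12.0 − 6) = 480.0/6.0 = 80.0 mL/cmH2O.
τ = R × C = 18.0 × 0.08 L/cmH2O = 1.44 s.
t = −τ·ln(1 − 0.92) = −1.44·ln(0.08) = 3.637 s.

3.64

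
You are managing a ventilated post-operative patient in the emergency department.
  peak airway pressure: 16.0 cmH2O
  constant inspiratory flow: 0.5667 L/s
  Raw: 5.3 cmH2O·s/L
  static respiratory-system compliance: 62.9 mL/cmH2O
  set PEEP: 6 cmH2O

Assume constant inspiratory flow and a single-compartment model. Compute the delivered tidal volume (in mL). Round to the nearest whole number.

Equation of motion (constant flow): PIP = Vt/C + R·V̇ + PEEP.
Vt/C = PIP − R·V̇ − PEEP = 16.0 − 3.004 − 6 = 6.996 cmH2O.
Vt = C × 6.996 = 62.9 × 6.996 = 440.05 mL.

440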